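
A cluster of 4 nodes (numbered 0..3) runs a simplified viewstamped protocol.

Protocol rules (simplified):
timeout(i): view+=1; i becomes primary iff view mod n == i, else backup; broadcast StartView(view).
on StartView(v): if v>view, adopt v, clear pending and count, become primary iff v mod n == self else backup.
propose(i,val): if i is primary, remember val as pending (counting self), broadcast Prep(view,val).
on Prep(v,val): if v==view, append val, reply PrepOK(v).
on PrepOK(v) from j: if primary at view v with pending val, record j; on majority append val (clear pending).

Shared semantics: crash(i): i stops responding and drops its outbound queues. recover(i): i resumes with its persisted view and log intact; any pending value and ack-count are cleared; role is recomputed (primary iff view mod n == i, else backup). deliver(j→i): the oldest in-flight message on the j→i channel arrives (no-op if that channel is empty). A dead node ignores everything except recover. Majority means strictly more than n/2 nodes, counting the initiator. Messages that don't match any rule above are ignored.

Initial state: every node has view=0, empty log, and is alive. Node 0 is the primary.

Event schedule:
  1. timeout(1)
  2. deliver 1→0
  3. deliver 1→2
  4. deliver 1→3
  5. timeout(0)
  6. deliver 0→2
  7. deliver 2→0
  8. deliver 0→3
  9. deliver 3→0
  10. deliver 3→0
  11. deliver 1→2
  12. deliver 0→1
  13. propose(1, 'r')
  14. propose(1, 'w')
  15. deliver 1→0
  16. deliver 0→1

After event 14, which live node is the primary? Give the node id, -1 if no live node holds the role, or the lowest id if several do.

2

step 1 timeout(1): 1={prim,v=1,log=-}
step 2 deliver 1→0: 0={back,v=1,log=-}
step 3 deliver 1→2: 2={back,v=1,log=-}
step 4 deliver 1→3: 3={back,v=1,log=-}
step 5 timeout(0): 0={back,v=2,log=-}
step 6 deliver 0→2: 2={prim,v=2,log=-}
step 7 deliver 2→0: —
step 8 deliver 0→3: 3={back,v=2,log=-}
step 9 deliver 3→0: —
step 10 deliver 3→0: —
step 11 deliver 1→2: —
step 12 deliver 0→1: 1={back,v=2,log=-}
step 13 propose(1,'r'): —
step 14 propose(1,'w'): —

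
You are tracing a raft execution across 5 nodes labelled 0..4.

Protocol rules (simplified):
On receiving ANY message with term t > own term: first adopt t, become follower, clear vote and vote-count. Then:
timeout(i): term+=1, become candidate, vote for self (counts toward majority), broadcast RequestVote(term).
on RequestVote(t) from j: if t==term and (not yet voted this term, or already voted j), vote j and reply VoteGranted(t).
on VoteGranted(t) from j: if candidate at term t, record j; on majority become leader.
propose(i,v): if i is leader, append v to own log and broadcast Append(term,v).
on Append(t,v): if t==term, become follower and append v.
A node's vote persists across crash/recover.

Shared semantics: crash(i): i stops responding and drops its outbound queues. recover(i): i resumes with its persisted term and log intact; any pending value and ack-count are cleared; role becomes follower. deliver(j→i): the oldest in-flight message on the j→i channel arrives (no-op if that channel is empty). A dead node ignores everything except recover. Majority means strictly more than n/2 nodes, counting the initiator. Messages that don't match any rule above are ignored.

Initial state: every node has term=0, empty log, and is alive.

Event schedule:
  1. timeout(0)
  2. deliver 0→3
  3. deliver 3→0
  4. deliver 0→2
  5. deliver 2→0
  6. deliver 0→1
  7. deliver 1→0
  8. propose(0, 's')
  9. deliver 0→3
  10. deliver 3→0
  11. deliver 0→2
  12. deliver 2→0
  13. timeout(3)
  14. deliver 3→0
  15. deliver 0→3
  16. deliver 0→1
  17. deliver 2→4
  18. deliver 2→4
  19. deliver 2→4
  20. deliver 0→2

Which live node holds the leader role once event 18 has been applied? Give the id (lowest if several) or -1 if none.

-1

after 1 — timeout(0): n0:cand/t1/[-]
after 2 — deliver 0→3: n3:foll/t1/[-]
after 3 — deliver 3→0: ·
after 4 — deliver 0→2: n2:foll/t1/[-]
after 5 — deliver 2→0: n0:lead/t1/[-]
after 6 — deliver 0→1: n1:foll/t1/[-]
after 7 — deliver 1→0: ·
after 8 — propose(0,'s'): n0:lead/t1/[s]
after 9 — deliver 0→3: n3:foll/t1/[s]
after 10 — deliver 3→0: ·
after 11 — deliver 0→2: n2:foll/t1/[s]
after 12 — deliver 2→0: ·
after 13 — timeout(3): n3:cand/t2/[s]
after 14 — deliver 3→0: n0:foll/t2/[s]
after 15 — deliver 0→3: ·
after 16 — deliver 0→1: n1:foll/t1/[s]
after 17 — deliver 2→4: ·
after 18 — deliver 2→4: ·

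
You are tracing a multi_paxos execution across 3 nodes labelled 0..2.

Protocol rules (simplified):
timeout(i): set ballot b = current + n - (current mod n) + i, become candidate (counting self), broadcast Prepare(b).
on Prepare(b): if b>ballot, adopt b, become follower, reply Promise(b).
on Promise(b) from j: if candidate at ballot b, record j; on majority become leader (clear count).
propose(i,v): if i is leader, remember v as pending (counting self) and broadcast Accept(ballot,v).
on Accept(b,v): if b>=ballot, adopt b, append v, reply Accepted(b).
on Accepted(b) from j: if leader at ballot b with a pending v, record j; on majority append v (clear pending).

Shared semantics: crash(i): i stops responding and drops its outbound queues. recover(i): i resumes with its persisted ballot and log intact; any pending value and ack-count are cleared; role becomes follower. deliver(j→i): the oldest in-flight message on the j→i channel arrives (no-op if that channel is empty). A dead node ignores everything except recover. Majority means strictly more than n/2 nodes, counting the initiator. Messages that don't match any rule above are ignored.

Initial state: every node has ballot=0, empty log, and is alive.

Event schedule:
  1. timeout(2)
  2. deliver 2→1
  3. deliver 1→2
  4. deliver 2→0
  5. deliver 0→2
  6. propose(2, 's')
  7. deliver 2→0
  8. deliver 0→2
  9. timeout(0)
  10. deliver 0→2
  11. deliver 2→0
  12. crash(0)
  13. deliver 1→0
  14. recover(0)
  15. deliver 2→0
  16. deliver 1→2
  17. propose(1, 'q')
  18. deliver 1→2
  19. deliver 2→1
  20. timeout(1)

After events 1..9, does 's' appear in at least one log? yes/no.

yes

step 1 timeout(2): 2={cand,b=5,log=-}
step 2 deliver 2→1: 1={foll,b=5,log=-}
step 3 deliver 1→2: 2={lead,b=5,log=-}
step 4 deliver 2→0: 0={foll,b=5,log=-}
step 5 deliver 0→2: —
step 6 propose(2,'s'): —
step 7 deliver 2→0: 0={foll,b=5,log=s}
step 8 deliver 0→2: 2={lead,b=5,log=s}
step 9 timeout(0): 0={cand,b=6,log=s}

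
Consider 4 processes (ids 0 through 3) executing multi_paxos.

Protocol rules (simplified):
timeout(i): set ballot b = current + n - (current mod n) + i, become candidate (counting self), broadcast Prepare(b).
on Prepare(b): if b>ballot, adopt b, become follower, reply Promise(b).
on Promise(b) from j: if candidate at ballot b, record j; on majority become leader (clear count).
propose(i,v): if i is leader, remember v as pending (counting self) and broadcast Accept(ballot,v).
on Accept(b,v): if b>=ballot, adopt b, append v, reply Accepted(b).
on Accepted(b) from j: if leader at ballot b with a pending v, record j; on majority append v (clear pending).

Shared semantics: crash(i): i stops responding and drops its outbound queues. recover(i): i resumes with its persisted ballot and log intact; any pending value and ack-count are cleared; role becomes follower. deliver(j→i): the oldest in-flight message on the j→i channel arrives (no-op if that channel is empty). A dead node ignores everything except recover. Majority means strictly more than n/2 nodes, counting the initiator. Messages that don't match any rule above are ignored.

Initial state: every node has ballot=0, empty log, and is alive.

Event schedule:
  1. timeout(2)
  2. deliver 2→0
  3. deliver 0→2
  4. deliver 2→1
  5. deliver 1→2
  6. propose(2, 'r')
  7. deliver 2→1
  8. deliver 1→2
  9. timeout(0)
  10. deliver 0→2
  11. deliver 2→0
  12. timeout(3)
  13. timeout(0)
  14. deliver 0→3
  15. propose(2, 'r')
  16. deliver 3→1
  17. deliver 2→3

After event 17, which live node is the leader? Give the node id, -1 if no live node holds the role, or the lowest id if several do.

-1

[1] timeout(2) → N2(cand b6 [-])
[2] deliver 2→0 → N0(foll b6 [-])
[3] deliver 0→2 → ∅
[4] deliver 2→1 → N1(foll b6 [-])
[5] deliver 1→2 → N2(lead b6 [-])
[6] propose(2,'r') → ∅
[7] deliver 2→1 → N1(foll b6 [r])
[8] deliver 1→2 → ∅
[9] timeout(0) → N0(cand b8 [-])
[10] deliver 0→2 → N2(foll b8 [-])
[11] deliver 2→0 → ∅
[12] timeout(3) → N3(cand b7 [-])
[13] timeout(0) → N0(cand b12 [-])
[14] deliver 0→3 → N3(foll b8 [-])
[15] propose(2,'r') → ∅
[16] deliver 3→1 → N1(foll b7 [r])
[17] deliver 2→3 → ∅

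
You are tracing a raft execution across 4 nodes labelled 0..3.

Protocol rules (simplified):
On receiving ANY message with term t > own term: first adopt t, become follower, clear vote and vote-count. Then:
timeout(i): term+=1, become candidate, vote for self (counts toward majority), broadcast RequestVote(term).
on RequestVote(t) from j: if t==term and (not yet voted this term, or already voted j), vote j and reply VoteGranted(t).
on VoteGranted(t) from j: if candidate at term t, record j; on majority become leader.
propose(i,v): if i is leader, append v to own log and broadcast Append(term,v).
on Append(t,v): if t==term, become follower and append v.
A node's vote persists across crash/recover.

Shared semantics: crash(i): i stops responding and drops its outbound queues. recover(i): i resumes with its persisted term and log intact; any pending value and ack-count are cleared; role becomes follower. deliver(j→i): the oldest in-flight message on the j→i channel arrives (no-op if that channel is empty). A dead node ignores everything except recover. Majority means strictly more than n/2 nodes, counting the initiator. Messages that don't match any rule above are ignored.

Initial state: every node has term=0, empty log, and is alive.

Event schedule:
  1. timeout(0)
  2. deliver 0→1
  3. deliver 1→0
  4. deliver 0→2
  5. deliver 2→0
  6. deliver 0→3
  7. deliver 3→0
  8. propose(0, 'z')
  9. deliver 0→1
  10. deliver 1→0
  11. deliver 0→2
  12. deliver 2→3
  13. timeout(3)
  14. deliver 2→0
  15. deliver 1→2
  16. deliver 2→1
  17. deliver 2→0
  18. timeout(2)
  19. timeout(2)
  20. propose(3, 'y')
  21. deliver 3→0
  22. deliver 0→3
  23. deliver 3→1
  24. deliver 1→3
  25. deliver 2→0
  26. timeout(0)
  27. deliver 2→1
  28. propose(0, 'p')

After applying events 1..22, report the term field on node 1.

1. timeout(0):  <0:cand t1 ->
2. deliver 0→1:  <1:foll t1 ->
3. deliver 1→0:  nop
4. deliver 0→2:  <2:foll t1 ->
5. deliver 2→0:  <0:lead t1 ->
6. deliver 0→3:  <3:foll t1 ->
7. deliver 3→0:  nop
8. propose(0,'z'):  <0:lead t1 z>
9. deliver 0→1:  <1:foll t1 z>
10. deliver 1→0:  nop
11. deliver 0→2:  <2:foll t1 z>
12. deliver 2→3:  nop
13. timeout(3):  <3:cand t2 ->
14. deliver 2→0:  nop
15. deliver 1→2:  nop
16. deliver 2→1:  nop
17. deliver 2→0:  nop
18. timeout(2):  <2:cand t2 z>
19. timeout(2):  <2:cand t3 z>
20. propose(3,'y'):  nop
21. deliver 3→0:  <0:foll t2 z>
22. deliver 0→3:  nop

1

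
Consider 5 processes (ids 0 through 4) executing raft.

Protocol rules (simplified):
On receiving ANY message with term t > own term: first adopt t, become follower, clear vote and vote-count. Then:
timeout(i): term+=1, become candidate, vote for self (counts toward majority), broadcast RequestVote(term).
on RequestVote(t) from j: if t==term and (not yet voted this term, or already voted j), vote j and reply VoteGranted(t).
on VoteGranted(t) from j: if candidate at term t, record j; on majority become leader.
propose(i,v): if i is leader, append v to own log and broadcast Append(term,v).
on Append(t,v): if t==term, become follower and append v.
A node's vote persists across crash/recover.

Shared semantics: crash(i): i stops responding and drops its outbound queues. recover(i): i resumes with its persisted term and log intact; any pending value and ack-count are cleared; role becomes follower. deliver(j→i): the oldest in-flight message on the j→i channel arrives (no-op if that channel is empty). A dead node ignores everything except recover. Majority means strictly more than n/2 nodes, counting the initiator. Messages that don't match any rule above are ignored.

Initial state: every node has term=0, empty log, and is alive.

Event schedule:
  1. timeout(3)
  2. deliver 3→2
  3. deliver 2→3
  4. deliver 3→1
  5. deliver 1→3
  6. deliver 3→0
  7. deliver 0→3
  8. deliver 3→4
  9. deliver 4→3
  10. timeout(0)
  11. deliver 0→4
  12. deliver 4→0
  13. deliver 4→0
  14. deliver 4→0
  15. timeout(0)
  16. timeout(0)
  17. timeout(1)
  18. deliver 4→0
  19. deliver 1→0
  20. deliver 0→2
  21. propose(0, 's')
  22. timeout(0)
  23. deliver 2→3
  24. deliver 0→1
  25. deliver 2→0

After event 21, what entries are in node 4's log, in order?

empty

1. timeout(3):  <3:cand t1 ->
2. deliver 3→2:  <2:foll t1 ->
3. deliver 2→3:  nop
4. deliver 3→1:  <1:foll t1 ->
5. deliver 1→3:  <3:lead t1 ->
6. deliver 3→0:  <0:foll t1 ->
7. deliver 0→3:  nop
8. deliver 3→4:  <4:foll t1 ->
9. deliver 4→3:  nop
10. timeout(0):  <0:cand t2 ->
11. deliver 0→4:  <4:foll t2 ->
12. deliver 4→0:  nop
13. deliver 4→0:  nop
14. deliver 4→0:  nop
15. timeout(0):  <0:cand t3 ->
16. timeout(0):  <0:cand t4 ->
17. timeout(1):  <1:cand t2 ->
18. deliver 4→0:  nop
19. deliver 1→0:  nop
20. deliver 0→2:  <2:foll t2 ->
21. propose(0,'s'):  nop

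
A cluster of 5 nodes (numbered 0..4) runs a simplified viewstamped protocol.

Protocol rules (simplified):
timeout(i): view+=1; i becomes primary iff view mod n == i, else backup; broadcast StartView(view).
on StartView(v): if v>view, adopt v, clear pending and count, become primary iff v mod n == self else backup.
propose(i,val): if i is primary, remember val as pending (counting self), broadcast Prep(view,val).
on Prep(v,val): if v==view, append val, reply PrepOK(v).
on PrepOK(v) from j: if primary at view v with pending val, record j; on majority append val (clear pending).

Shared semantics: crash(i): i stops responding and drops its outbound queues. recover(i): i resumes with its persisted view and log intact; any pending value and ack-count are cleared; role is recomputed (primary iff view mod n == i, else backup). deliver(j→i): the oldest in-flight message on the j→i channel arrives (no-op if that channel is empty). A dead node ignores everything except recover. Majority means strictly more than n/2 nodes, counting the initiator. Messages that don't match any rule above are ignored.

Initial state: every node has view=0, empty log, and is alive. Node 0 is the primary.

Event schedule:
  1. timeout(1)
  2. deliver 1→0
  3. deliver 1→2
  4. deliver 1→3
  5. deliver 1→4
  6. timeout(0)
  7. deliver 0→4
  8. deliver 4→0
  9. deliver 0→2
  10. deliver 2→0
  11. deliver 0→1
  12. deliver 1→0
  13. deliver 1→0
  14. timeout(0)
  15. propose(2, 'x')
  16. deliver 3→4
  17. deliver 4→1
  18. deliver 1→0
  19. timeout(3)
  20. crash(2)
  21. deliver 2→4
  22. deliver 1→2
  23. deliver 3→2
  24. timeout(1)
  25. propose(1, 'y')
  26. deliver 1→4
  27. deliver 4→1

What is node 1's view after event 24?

[1] timeout(1) → N1(prim v1 [-])
[2] deliver 1→0 → N0(back v1 [-])
[3] deliver 1→2 → N2(back v1 [-])
[4] deliver 1→3 → N3(back v1 [-])
[5] deliver 1→4 → N4(back v1 [-])
[6] timeout(0) → N0(back v2 [-])
[7] deliver 0→4 → N4(back v2 [-])
[8] deliver 4→0 → ∅
[9] deliver 0→2 → N2(prim v2 [-])
[10] deliver 2→0 → ∅
[11] deliver 0→1 → N1(back v2 [-])
[12] deliver 1→0 → ∅
[13] deliver 1→0 → ∅
[14] timeout(0) → N0(back v3 [-])
[15] propose(2,'x') → ∅
[16] deliver 3→4 → ∅
[17] deliver 4→1 → ∅
[18] deliver 1→0 → ∅
[19] timeout(3) → N3(back v2 [-])
[20] crash(2) → N2(✗prim v2 [-])
[21] deliver 2→4 → ∅
[22] deliver 1→2 → ∅
[23] deliver 3→2 → ∅
[24] timeout(1) → N1(back v3 [-])

3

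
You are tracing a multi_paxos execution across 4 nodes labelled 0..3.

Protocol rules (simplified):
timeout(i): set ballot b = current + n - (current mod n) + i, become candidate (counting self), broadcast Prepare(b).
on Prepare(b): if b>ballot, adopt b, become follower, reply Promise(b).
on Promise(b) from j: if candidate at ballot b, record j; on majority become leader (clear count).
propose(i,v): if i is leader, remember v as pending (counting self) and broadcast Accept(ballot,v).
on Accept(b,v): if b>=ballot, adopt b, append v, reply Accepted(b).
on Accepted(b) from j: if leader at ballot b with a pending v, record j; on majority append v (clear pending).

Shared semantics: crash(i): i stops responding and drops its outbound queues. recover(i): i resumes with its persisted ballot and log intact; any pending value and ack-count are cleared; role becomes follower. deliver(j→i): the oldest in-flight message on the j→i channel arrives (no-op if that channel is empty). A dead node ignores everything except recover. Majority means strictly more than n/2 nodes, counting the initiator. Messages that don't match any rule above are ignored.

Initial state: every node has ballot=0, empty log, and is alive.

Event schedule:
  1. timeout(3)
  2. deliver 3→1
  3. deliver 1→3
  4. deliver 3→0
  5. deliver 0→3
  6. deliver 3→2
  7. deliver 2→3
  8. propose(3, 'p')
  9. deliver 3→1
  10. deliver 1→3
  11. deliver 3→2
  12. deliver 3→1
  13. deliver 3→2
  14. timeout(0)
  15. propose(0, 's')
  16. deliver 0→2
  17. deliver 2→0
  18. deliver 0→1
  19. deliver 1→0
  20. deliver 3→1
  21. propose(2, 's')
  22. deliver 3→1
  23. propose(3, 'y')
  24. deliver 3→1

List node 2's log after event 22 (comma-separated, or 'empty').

p

[1] timeout(3) → N3(cand b7 [-])
[2] deliver 3→1 → N1(foll b7 [-])
[3] deliver 1→3 → ∅
[4] deliver 3→0 → N0(foll b7 [-])
[5] deliver 0→3 → N3(lead b7 [-])
[6] deliver 3→2 → N2(foll b7 [-])
[7] deliver 2→3 → ∅
[8] propose(3,'p') → ∅
[9] deliver 3→1 → N1(foll b7 [p])
[10] deliver 1→3 → ∅
[11] deliver 3→2 → N2(foll b7 [p])
[12] deliver 3→1 → ∅
[13] deliver 3→2 → ∅
[14] timeout(0) → N0(cand b8 [-])
[15] propose(0,'s') → ∅
[16] deliver 0→2 → N2(foll b8 [p])
[17] deliver 2→0 → ∅
[18] deliver 0→1 → N1(foll b8 [p])
[19] deliver 1→0 → N0(lead b8 [-])
[20] deliver 3→1 → ∅
[21] propose(2,'s') → ∅
[22] deliver 3→1 → ∅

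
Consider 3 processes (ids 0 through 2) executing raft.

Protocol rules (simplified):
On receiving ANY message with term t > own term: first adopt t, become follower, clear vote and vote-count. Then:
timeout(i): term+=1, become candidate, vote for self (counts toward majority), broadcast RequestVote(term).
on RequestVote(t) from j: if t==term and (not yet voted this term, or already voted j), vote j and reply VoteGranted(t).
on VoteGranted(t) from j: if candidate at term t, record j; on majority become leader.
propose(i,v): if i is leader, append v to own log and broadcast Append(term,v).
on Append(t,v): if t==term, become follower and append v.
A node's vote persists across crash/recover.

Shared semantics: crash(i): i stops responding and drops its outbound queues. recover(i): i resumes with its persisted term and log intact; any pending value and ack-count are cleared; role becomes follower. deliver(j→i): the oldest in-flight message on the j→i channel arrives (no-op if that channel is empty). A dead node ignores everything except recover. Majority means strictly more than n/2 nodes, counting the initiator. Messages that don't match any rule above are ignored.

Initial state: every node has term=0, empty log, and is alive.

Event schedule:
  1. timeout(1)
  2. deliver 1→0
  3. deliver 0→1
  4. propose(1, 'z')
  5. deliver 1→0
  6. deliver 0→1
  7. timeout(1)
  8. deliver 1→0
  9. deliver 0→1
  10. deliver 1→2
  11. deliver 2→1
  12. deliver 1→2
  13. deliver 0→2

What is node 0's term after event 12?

2

1. timeout(1):  <1:cand t1 ->
2. deliver 1→0:  <0:foll t1 ->
3. deliver 0→1:  <1:lead t1 ->
4. propose(1,'z'):  <1:lead t1 z>
5. deliver 1→0:  <0:foll t1 z>
6. deliver 0→1:  nop
7. timeout(1):  <1:cand t2 z>
8. deliver 1→0:  <0:foll t2 z>
9. deliver 0→1:  <1:lead t2 z>
10. deliver 1→2:  <2:foll t1 ->
11. deliver 2→1:  nop
12. deliver 1→2:  <2:foll t1 z>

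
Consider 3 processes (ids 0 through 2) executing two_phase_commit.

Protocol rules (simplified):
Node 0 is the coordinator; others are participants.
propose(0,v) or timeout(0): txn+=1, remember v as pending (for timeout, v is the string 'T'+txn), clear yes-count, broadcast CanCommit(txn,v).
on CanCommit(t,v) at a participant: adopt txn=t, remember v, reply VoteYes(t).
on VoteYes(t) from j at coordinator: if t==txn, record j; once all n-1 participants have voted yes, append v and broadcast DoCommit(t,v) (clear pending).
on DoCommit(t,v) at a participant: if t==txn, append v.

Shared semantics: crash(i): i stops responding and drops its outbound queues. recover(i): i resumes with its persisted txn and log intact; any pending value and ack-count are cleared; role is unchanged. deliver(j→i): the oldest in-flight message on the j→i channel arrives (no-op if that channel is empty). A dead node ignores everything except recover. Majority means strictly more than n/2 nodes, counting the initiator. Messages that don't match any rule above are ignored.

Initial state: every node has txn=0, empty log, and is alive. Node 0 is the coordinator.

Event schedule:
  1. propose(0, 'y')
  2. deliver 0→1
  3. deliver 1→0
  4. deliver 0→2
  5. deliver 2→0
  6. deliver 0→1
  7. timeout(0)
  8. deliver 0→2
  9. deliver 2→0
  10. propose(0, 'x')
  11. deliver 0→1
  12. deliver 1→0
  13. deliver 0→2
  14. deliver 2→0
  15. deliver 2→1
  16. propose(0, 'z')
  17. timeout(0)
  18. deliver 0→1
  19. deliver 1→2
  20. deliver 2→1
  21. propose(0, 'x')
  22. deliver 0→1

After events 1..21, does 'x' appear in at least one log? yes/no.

no

step 1 propose(0,'y'): 0={coor,t=1,log=-}
step 2 deliver 0→1: 1={part,t=1,log=-}
step 3 deliver 1→0: —
step 4 deliver 0→2: 2={part,t=1,log=-}
step 5 deliver 2→0: 0={coor,t=1,log=y}
step 6 deliver 0→1: 1={part,t=1,log=y}
step 7 timeout(0): 0={coor,t=2,log=y}
step 8 deliver 0→2: 2={part,t=1,log=y}
step 9 deliver 2→0: —
step 10 propose(0,'x'): 0={coor,t=3,log=y}
step 11 deliver 0→1: 1={part,t=2,log=y}
step 12 deliver 1→0: —
step 13 deliver 0→2: 2={part,t=2,log=y}
step 14 deliver 2→0: —
step 15 deliver 2→1: —
step 16 propose(0,'z'): 0={coor,t=4,log=y}
step 17 timeout(0): 0={coor,t=5,log=y}
step 18 deliver 0→1: 1={part,t=3,log=y}
step 19 deliver 1→2: —
step 20 deliver 2→1: —
step 21 propose(0,'x'): 0={coor,t=6,log=y}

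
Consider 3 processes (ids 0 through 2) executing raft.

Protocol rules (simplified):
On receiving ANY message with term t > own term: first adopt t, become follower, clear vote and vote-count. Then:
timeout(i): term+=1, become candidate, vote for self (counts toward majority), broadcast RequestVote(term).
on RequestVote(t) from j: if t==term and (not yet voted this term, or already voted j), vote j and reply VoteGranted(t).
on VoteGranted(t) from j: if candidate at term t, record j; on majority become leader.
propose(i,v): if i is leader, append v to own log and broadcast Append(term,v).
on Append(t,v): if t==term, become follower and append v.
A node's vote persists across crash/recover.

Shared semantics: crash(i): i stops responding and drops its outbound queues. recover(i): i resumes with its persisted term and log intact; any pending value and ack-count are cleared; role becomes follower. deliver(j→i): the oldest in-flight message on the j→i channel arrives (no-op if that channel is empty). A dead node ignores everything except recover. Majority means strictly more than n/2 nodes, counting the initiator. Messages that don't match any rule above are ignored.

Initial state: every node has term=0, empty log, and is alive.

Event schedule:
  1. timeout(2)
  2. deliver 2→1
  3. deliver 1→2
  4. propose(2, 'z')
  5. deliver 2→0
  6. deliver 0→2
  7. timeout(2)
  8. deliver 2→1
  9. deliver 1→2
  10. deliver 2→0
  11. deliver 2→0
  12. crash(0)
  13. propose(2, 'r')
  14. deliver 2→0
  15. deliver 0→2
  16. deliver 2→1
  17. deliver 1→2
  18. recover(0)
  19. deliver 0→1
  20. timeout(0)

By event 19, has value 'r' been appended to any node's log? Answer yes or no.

no

after 1 — timeout(2): n2:cand/t1/[-]
after 2 — deliver 2→1: n1:foll/t1/[-]
after 3 — deliver 1→2: n2:lead/t1/[-]
after 4 — propose(2,'z'): n2:lead/t1/[z]
after 5 — deliver 2→0: n0:foll/t1/[-]
after 6 — deliver 0→2: ·
after 7 — timeout(2): n2:cand/t2/[z]
after 8 — deliver 2→1: n1:foll/t1/[z]
after 9 — deliver 1→2: ·
after 10 — deliver 2→0: n0:foll/t1/[z]
after 11 — deliver 2→0: n0:foll/t2/[z]
after 12 — crash(0): n0:✗foll/t2/[z]
after 13 — propose(2,'r'): ·
after 14 — deliver 2→0: ·
after 15 — deliver 0→2: ·
after 16 — deliver 2→1: n1:foll/t2/[z]
after 17 — deliver 1→2: n2:lead/t2/[z]
after 18 — recover(0): n0:foll/t2/[z]
after 19 — deliver 0→1: ·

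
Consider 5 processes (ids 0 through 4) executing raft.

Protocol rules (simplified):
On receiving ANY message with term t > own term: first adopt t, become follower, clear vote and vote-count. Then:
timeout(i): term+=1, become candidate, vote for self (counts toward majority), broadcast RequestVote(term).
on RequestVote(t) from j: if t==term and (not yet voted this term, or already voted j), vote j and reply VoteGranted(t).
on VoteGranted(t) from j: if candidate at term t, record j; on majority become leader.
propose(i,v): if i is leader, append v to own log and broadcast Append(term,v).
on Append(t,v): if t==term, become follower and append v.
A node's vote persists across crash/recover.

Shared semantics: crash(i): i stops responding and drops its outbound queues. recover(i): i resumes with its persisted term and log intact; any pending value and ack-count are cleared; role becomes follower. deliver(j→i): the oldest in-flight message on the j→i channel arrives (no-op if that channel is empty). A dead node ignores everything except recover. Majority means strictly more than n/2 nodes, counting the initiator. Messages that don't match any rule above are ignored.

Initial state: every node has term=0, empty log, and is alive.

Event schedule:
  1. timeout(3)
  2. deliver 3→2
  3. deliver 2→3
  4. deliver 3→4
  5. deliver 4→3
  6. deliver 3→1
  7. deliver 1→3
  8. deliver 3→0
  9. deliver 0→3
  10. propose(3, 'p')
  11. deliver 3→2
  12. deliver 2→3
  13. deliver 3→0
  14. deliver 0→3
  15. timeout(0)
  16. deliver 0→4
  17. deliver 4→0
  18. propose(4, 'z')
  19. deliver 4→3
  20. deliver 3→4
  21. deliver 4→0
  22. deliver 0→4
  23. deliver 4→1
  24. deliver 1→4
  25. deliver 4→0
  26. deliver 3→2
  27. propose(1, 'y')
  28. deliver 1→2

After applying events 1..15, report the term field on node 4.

[1] timeout(3) → N3(cand t1 [-])
[2] deliver 3→2 → N2(foll t1 [-])
[3] deliver 2→3 → ∅
[4] deliver 3→4 → N4(foll t1 [-])
[5] deliver 4→3 → N3(lead t1 [-])
[6] deliver 3→1 → N1(foll t1 [-])
[7] deliver 1→3 → ∅
[8] deliver 3→0 → N0(foll t1 [-])
[9] deliver 0→3 → ∅
[10] propose(3,'p') → N3(lead t1 [p])
[11] deliver 3→2 → N2(foll t1 [p])
[12] deliver 2→3 → ∅
[13] deliver 3→0 → N0(foll t1 [p])
[14] deliver 0→3 → ∅
[15] timeout(0) → N0(cand t2 [p])

1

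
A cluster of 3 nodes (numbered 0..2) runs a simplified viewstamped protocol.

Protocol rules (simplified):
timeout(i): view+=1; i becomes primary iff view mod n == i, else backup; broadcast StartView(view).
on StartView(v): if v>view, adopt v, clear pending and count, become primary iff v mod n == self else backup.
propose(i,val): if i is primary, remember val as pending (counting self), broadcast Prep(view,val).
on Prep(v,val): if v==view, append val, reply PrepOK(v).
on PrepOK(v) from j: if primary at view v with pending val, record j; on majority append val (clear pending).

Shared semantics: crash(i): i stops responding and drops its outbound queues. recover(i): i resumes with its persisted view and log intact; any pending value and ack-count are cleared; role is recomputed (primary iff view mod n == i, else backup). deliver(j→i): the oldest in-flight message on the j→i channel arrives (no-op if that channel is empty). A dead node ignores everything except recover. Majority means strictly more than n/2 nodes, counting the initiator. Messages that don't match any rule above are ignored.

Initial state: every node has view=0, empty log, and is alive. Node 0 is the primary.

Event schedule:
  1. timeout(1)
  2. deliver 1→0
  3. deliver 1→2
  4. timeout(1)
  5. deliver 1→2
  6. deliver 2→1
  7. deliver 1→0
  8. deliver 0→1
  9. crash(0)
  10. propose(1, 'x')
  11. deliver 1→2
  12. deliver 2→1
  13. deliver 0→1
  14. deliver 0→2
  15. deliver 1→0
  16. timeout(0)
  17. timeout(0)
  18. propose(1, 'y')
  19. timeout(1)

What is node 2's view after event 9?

1. timeout(1):  <1:prim v1 ->
2. deliver 1→0:  <0:back v1 ->
3. deliver 1→2:  <2:back v1 ->
4. timeout(1):  <1:back v2 ->
5. deliver 1→2:  <2:prim v2 ->
6. deliver 2→1:  nop
7. deliver 1→0:  <0:back v2 ->
8. deliver 0→1:  nop
9. crash(0):  <0:✗back v2 ->

2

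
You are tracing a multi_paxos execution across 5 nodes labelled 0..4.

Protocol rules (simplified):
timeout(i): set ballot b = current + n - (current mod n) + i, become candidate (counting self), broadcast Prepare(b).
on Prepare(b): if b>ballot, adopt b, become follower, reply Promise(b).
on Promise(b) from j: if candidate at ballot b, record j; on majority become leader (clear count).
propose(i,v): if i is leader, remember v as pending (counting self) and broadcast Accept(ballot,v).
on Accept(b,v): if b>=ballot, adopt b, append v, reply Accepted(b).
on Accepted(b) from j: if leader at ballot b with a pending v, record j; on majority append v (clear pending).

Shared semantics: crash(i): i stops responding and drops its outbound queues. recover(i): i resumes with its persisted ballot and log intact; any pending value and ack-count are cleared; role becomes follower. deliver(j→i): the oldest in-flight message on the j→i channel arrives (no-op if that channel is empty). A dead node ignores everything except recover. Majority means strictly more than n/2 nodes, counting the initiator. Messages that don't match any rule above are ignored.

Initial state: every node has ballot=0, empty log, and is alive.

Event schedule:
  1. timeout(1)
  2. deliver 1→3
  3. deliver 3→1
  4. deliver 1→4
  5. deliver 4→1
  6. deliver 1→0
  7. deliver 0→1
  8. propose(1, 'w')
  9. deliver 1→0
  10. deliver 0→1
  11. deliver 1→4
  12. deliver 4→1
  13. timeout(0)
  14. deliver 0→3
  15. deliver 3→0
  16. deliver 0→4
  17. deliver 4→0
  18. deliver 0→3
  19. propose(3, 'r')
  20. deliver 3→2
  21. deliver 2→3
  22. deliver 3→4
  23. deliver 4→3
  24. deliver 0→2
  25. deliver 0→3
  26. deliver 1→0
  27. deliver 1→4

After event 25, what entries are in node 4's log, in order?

w

[1] timeout(1) → N1(cand b6 [-])
[2] deliver 1→3 → N3(foll b6 [-])
[3] deliver 3→1 → ∅
[4] deliver 1→4 → N4(foll b6 [-])
[5] deliver 4→1 → N1(lead b6 [-])
[6] deliver 1→0 → N0(foll b6 [-])
[7] deliver 0→1 → ∅
[8] propose(1,'w') → ∅
[9] deliver 1→0 → N0(foll b6 [w])
[10] deliver 0→1 → ∅
[11] deliver 1→4 → N4(foll b6 [w])
[12] deliver 4→1 → N1(lead b6 [w])
[13] timeout(0) → N0(cand b10 [w])
[14] deliver 0→3 → N3(foll b10 [-])
[15] deliver 3→0 → ∅
[16] deliver 0→4 → N4(foll b10 [w])
[17] deliver 4→0 → N0(lead b10 [w])
[18] deliver 0→3 → ∅
[19] propose(3,'r') → ∅
[20] deliver 3→2 → ∅
[21] deliver 2→3 → ∅
[22] deliver 3→4 → ∅
[23] deliver 4→3 → ∅
[24] deliver 0→2 → N2(foll b10 [-])
[25] deliver 0→3 → ∅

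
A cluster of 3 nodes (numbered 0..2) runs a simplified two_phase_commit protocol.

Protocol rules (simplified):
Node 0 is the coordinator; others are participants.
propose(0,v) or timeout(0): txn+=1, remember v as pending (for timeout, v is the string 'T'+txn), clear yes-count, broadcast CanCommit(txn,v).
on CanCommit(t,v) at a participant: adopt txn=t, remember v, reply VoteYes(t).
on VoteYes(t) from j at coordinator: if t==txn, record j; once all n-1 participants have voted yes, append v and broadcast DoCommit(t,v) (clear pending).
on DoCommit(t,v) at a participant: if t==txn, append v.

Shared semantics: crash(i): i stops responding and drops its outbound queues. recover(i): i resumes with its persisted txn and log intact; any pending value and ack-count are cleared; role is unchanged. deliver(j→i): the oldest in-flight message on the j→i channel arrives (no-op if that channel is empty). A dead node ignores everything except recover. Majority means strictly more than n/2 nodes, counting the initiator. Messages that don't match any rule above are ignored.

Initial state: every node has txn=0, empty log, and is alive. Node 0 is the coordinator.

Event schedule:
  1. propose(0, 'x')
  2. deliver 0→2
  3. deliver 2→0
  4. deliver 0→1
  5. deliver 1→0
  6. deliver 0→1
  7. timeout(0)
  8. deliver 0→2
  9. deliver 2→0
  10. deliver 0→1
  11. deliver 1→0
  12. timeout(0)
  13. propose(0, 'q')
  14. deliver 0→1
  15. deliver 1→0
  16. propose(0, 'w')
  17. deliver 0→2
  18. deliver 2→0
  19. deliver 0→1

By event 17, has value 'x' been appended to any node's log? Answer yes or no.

after 1 — propose(0,'x'): n0:coor/t1/[-]
after 2 — deliver 0→2: n2:part/t1/[-]
after 3 — deliver 2→0: ·
after 4 — deliver 0→1: n1:part/t1/[-]
after 5 — deliver 1→0: n0:coor/t1/[x]
after 6 — deliver 0→1: n1:part/t1/[x]
after 7 — timeout(0): n0:coor/t2/[x]
after 8 — deliver 0→2: n2:part/t1/[x]
after 9 — deliver 2→0: ·
after 10 — deliver 0→1: n1:part/t2/[x]
after 11 — deliver 1→0: ·
after 12 — timeout(0): n0:coor/t3/[x]
after 13 — propose(0,'q'): n0:coor/t4/[x]
after 14 — deliver 0→1: n1:part/t3/[x]
after 15 — deliver 1→0: ·
after 16 — propose(0,'w'): n0:coor/t5/[x]
after 17 — deliver 0→2: n2:part/t2/[x]

yes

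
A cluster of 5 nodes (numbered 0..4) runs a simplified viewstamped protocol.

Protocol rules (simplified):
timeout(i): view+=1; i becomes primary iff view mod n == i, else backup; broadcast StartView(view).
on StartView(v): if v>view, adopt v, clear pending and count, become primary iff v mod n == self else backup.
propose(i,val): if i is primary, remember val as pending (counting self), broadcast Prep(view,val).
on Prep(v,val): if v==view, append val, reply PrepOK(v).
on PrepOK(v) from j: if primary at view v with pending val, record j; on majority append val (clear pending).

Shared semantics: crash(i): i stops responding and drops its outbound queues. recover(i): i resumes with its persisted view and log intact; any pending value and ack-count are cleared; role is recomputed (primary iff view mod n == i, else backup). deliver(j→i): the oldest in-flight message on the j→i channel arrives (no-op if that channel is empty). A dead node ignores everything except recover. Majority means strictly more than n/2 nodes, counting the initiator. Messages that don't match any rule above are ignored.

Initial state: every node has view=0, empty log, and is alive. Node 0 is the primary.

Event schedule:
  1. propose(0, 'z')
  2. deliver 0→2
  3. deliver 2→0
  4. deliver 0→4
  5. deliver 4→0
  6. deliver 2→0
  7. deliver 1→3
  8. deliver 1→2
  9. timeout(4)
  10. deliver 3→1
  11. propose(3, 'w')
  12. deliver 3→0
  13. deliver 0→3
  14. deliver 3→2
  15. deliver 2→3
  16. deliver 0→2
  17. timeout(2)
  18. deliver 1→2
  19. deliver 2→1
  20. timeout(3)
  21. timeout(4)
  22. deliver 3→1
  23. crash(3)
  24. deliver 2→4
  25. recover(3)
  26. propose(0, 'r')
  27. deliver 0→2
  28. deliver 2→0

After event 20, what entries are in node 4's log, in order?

z

e1 propose(0,'z'): ·
e2 deliver 0→2: 2[back,v=0,z]
e3 deliver 2→0: ·
e4 deliver 0→4: 4[back,v=0,z]
e5 deliver 4→0: 0[prim,v=0,z]
e6 deliver 2→0: ·
e7 deliver 1→3: ·
e8 deliver 1→2: ·
e9 timeout(4): 4[back,v=1,z]
e10 deliver 3→1: ·
e11 propose(3,'w'): ·
e12 deliver 3→0: ·
e13 deliver 0→3: 3[back,v=0,z]
e14 deliver 3→2: ·
e15 deliver 2→3: ·
e16 deliver 0→2: ·
e17 timeout(2): 2[back,v=1,z]
e18 deliver 1→2: ·
e19 deliver 2→1: 1[prim,v=1,-]
e20 timeout(3): 3[back,v=1,z]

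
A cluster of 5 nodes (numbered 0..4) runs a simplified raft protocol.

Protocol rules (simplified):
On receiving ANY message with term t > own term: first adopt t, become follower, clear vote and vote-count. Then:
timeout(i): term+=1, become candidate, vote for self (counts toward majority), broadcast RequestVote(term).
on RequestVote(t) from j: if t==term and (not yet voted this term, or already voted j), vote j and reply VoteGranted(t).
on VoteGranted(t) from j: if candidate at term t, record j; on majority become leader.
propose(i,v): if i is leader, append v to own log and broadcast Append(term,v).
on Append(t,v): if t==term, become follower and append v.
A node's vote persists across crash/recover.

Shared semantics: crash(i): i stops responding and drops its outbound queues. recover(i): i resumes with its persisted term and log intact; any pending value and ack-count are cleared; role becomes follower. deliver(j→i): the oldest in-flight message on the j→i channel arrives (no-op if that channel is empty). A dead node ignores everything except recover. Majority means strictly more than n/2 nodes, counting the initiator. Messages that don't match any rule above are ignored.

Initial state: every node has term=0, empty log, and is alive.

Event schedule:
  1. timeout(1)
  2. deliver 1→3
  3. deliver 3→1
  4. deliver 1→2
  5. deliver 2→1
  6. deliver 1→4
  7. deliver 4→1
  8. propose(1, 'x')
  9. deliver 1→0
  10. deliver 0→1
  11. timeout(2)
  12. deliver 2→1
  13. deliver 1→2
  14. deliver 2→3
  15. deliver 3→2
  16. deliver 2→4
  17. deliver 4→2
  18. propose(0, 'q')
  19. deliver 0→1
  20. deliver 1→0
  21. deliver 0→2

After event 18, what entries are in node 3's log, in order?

e1 timeout(1): 1[cand,t=1,-]
e2 deliver 1→3: 3[foll,t=1,-]
e3 deliver 3→1: ·
e4 deliver 1→2: 2[foll,t=1,-]
e5 deliver 2→1: 1[lead,t=1,-]
e6 deliver 1→4: 4[foll,t=1,-]
e7 deliver 4→1: ·
e8 propose(1,'x'): 1[lead,t=1,x]
e9 deliver 1→0: 0[foll,t=1,-]
e10 deliver 0→1: ·
e11 timeout(2): 2[cand,t=2,-]
e12 deliver 2→1: 1[foll,t=2,x]
e13 deliver 1→2: ·
e14 deliver 2→3: 3[foll,t=2,-]
e15 deliver 3→2: ·
e16 deliver 2→4: 4[foll,t=2,-]
e17 deliver 4→2: 2[lead,t=2,-]
e18 propose(0,'q'): ·

empty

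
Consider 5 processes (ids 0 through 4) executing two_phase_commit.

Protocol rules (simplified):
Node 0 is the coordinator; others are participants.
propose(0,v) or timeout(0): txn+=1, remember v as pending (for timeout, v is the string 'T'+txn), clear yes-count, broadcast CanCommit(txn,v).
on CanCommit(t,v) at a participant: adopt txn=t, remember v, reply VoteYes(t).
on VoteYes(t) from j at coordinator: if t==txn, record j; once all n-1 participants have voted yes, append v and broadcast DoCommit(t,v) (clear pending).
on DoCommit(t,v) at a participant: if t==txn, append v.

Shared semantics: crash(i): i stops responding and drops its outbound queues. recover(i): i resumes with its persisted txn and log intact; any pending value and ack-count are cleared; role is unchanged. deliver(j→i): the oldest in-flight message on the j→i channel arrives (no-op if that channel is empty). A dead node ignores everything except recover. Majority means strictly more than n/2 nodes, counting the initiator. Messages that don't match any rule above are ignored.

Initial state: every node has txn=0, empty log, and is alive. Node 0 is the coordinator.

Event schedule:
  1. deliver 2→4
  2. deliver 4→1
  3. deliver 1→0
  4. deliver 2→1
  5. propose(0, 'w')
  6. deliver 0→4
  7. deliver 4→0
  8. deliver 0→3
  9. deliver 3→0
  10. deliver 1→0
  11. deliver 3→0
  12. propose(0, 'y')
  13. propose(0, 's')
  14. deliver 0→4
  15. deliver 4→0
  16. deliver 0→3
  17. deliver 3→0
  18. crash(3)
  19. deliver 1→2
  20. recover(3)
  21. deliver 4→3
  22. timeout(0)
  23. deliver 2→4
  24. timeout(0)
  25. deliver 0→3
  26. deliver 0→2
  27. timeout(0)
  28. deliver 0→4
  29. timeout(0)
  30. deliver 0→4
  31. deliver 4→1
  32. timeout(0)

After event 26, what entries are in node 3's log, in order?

step 1 deliver 2→4: —
step 2 deliver 4→1: —
step 3 deliver 1→0: —
step 4 deliver 2→1: —
step 5 propose(0,'w'): 0={coor,t=1,log=-}
step 6 deliver 0→4: 4={part,t=1,log=-}
step 7 deliver 4→0: —
step 8 deliver 0→3: 3={part,t=1,log=-}
step 9 deliver 3→0: —
step 10 deliver 1→0: —
step 11 deliver 3→0: —
step 12 propose(0,'y'): 0={coor,t=2,log=-}
step 13 propose(0,'s'): 0={coor,t=3,log=-}
step 14 deliver 0→4: 4={part,t=2,log=-}
step 15 deliver 4→0: —
step 16 deliver 0→3: 3={part,t=2,log=-}
step 17 deliver 3→0: —
step 18 crash(3): 3={✗part,t=2,log=-}
step 19 deliver 1→2: —
step 20 recover(3): 3={part,t=2,log=-}
step 21 deliver 4→3: —
step 22 timeout(0): 0={coor,t=4,log=-}
step 23 deliver 2→4: —
step 24 timeout(0): 0={coor,t=5,log=-}
step 25 deliver 0→3: 3={part,t=3,log=-}
step 26 deliver 0→2: 2={part,t=1,log=-}

empty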